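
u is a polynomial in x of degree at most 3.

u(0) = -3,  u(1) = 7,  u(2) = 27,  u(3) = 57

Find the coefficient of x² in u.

5

First differences: 10, 20, 30. Second differences: 10, 10.
Level-2 differences are constant, so u has degree 2.
Fitting a degree-2 polynomial gives u(x) = 5x² + 5x - 3.
The coefficient of x² is 5.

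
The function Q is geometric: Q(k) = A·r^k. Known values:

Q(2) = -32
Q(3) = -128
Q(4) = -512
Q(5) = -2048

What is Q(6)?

Consecutive ratio: -128/(-32) = 4, and -512/(-128) = 4, so r = 4.
Then A·4^2 = -32 gives A = -2, and Q(k) = -2·4^k.
Q(6) = -2·4^6 = -8192.

-8192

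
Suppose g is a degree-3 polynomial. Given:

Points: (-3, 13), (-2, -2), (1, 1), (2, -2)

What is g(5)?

-107

Write g(t) = at³ + bt² + ct + d; the 4 given values yield a linear system in the 4 coefficients.
Solving, g(t) = -t³ + 4t - 2.
Then g(5) = -107.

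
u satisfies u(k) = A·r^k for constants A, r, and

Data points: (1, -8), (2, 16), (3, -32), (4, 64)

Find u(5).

Consecutive ratio: 16/(-8) = -2, and -32/16 = -2, so r = -2.
Then A·(-2)^1 = -8 gives A = 4, and u(k) = 4·(-2)^k.
u(5) = 4·(-2)^5 = -128.

-128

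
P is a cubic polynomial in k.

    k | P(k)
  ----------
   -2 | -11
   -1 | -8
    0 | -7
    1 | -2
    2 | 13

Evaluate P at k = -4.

-47

First differences: 3, 1, 5, 15. Second differences: -2, 4, 10. Third differences: 6, 6.
Level-3 differences are constant, so P has degree 3.
Fitting a degree-3 polynomial gives P(k) = k³ + 2k² + 2k - 7.
Then P(-4) = -47.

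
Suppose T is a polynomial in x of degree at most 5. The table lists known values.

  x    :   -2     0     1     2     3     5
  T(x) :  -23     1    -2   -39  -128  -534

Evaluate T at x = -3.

-14

Write T(x) = ax^5 + bx^4 + cx³ + dx² + ex + p; the 6 given values yield a linear system in the 6 coefficients.
Solving, the top 2 coefficients vanish, and T(x) = -3x³ - 8x² + 8x + 1.
Then T(-3) = -14.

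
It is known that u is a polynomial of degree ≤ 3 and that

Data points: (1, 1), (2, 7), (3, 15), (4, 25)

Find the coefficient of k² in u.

Write u(k) = ak³ + bk² + ck + d; the 4 given values yield a linear system in the 4 coefficients.
Solving, the leading coefficient vanishes, and u(k) = k² + 3k - 3.
The coefficient of k² is 1.

1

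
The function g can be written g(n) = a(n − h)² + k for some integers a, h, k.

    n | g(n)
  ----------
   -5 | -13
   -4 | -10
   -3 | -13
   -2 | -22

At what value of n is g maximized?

-4

First differences 3, -3, -9; second difference -6 = 2a, so a = -3.
Expanding, the n-coefficient is −2ah = 6h; matching it to the data gives h = -4, and then k = -10.
So g(n) = -3(n + 4)² − 10.
Hence h = -4.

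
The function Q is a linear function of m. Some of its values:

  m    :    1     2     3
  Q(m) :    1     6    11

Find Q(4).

16

Write Q(m) = am + b; the 3 given values yield a linear system in the 2 coefficients.
Solving, Q(m) = 5m - 4.
Then Q(4) = 16.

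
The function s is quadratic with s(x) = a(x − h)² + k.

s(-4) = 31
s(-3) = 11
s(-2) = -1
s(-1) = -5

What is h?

First differences -20, -12, -4; second difference 8 = 2a, so a = 4.
Expanding, the x-coefficient is −2ah = -8h; matching it to the data gives h = -1, and then k = -5.
So s(x) = 4(x + 1)² − 5.
Hence h = -1.

-1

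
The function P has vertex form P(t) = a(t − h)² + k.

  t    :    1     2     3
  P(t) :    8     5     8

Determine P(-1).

32

First differences -3, 3; second difference 6 = 2a, so a = 3.
Expanding, the t-coefficient is −2ah = -6h; matching it to the data gives h = 2, and then k = 5.
So P(t) = 3(t − 2)² + 5.
P(-1) = 3·(-3)² + 5 = 32.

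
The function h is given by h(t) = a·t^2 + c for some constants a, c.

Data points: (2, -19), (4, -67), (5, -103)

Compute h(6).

From h(2) = -19 and h(4) = -67: 4a + c = -19 and 16a + c = -67.
Subtracting: 12a = -48, so a = -4; then c = -19 − (-4)·4 = -3.
So h(t) = -4t² − 3, and h(6) = -147.

-147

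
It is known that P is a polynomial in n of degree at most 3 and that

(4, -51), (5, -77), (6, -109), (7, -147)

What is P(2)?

-17

First differences: -26, -32, -38. Second differences: -6, -6.
Level-2 differences are constant, so P has degree 2.
Fitting a degree-2 polynomial gives P(n) = -3n² + n - 7.
Then P(2) = -17.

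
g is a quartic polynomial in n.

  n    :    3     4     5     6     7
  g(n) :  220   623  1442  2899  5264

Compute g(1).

Write g(n) = an^4 + bn³ + cn² + dn + e; the 5 given values yield a linear system in the 5 coefficients.
Solving, g(n) = 2n^4 + n³ + 2n² + 2n + 7.
Then g(1) = 14.

14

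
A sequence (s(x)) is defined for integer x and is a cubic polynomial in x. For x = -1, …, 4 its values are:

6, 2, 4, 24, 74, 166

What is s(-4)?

-66

First differences: -4, 2, 20, 50, 92. Second differences: 6, 18, 30, 42. Third differences: 12, 12, 12.
Level-3 differences are constant, so s has degree 3.
Fitting a degree-3 polynomial gives s(x) = 2x³ + 3x² - 3x + 2.
Then s(-4) = -66.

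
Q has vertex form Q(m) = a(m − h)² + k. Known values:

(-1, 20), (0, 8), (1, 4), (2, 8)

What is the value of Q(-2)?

First differences -12, -4, 4; second difference 8 = 2a, so a = 4.
Expanding, the m-coefficient is −2ah = -8h; matching it to the data gives h = 1, and then k = 4.
So Q(m) = 4(m − 1)² + 4.
Q(-2) = 4·(-3)² + 4 = 40.

40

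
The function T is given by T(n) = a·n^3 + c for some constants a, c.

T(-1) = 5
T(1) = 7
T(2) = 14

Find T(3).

33

From T(-1) = 5 and T(1) = 7: -1a + c = 5 and 1a + c = 7.
Subtracting: 2a = 2, so a = 1; then c = 5 − 1·(-1) = 6.
So T(n) = 1n³ + 6, and T(3) = 33.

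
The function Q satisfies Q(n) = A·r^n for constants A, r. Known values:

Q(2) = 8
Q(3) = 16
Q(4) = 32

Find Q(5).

Consecutive ratio: 16/8 = 2, and 32/16 = 2, so r = 2.
Then A·2^2 = 8 gives A = 2, and Q(n) = 2·2^n.
Q(5) = 2·2^5 = 64.

64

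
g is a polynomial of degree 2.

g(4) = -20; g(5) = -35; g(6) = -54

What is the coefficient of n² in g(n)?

-2

Write g(n) = an² + bn + c; the 3 given values yield a linear system in the 3 coefficients.
Solving, g(n) = -2n² + 3n.
The coefficient of n² is -2.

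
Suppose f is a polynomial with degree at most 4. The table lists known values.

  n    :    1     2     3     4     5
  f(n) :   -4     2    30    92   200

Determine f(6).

366

First differences: 6, 28, 62, 108. Second differences: 22, 34, 46. Third differences: 12, 12.
Level-3 differences are constant, so f has degree 3.
Fitting a degree-3 polynomial gives f(n) = 2n³ - n² - 5n.
Then f(6) = 366.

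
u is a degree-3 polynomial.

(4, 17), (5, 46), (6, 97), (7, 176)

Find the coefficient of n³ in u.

1

Write u(n) = an³ + bn² + cn + d; the 4 given values yield a linear system in the 4 coefficients.
Solving, u(n) = n³ - 4n² + 4n + 1.
The coefficient of n³ is 1.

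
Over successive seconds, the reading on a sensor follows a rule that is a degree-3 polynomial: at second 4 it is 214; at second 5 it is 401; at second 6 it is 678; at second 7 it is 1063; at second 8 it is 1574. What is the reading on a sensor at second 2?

38

Write the value at n as u(n).
Write u(n) = an³ + bn² + cn + d; the 5 given values yield a linear system in the 4 coefficients.
Solving, u(n) = 3n³ + 4n + 6.
Then u(2) = 38.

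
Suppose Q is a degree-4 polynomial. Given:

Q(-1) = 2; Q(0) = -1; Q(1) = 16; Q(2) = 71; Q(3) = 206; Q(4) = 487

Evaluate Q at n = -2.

First differences: -3, 17, 55, 135, 281. Second differences: 20, 38, 80, 146. Third differences: 18, 42, 66. Fourth differences: 24, 24.
Level-4 differences are constant, so Q has degree 4.
Fitting a degree-4 polynomial gives Q(n) = n^4 + n³ + 9n² + 6n - 1.
Then Q(-2) = 31.

31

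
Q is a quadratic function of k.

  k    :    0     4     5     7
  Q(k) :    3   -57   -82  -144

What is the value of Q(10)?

Write Q(k) = ak² + bk + c; the 4 given values yield a linear system in the 3 coefficients.
Solving, Q(k) = -2k² - 7k + 3.
Then Q(10) = -267.

-267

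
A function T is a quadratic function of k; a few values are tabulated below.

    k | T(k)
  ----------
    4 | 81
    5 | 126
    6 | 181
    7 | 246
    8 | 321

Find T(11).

606

Write T(k) = ak² + bk + c; the 5 given values yield a linear system in the 3 coefficients.
Solving, T(k) = 5k² + 1.
Then T(11) = 606.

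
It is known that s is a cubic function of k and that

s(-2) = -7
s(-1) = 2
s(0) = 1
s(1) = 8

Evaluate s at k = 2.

Write s(k) = ak³ + bk² + ck + d; the 4 given values yield a linear system in the 4 coefficients.
Solving, s(k) = 3k³ + 4k² + 1.
Then s(2) = 41.

41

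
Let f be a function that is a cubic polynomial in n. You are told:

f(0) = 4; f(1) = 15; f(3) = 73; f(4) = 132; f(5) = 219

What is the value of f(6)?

340

Write f(n) = an³ + bn² + cn + d; the 5 given values yield a linear system in the 4 coefficients.
Solving, f(n) = n³ + 2n² + 8n + 4.
Then f(6) = 340.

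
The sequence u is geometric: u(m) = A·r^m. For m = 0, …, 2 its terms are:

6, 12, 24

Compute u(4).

Consecutive ratio: 12/6 = 2, and 24/12 = 2, so r = 2.
Then A·2^0 = 6 gives A = 6, and u(m) = 6·2^m.
u(4) = 6·2^4 = 96.

96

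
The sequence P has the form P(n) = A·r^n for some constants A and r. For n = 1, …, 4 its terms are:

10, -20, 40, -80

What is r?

Consecutive ratio: -20/10 = -2, and 40/(-20) = -2, so r = -2.
Then A·(-2)^1 = 10 gives A = -5, and P(n) = -5·(-2)^n.

-2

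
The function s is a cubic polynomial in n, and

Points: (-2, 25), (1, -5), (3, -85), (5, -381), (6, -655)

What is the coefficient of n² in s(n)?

0

Write s(n) = an³ + bn² + cn + d; the 5 given values yield a linear system in the 4 coefficients.
Solving, s(n) = -3n³ - n - 1.
The coefficient of n² is 0.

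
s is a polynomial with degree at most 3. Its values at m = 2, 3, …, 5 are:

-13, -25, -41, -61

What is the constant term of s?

-1

First differences: -12, -16, -20. Second differences: -4, -4.
Level-2 differences are constant, so s has degree 2.
Fitting a degree-2 polynomial gives s(m) = -2m² - 2m - 1.
The constant term is s(0) = -1.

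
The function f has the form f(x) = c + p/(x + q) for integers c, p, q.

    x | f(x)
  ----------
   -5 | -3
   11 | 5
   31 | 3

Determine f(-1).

(f(x) − c)(x + q) = p for each data point; the three points give a linear system in c and q, then p follows.
Solving: c = 2, q = -1, p = 30, so f(x) = 2 + 30/(x − 1).
Then f(-1) = 2 + 30/(-2) = -13.

-13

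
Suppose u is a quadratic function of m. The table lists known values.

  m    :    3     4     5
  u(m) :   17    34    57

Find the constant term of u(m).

2

Write u(m) = am² + bm + c; the 3 given values yield a linear system in the 3 coefficients.
Solving, u(m) = 3m² - 4m + 2.
The constant term is u(0) = 2.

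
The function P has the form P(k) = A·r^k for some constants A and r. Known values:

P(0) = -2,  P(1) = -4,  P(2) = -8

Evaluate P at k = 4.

-32

Consecutive ratio: -4/(-2) = 2, and -8/(-4) = 2, so r = 2.
Then A·2^0 = -2 gives A = -2, and P(k) = -2·2^k.
P(4) = -2·2^4 = -32.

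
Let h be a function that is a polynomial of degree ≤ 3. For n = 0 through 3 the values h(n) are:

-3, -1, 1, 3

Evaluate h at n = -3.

Write h(n) = an³ + bn² + cn + d; the 4 given values yield a linear system in the 4 coefficients.
Solving, the top 2 coefficients vanish, and h(n) = 2n - 3.
Then h(-3) = -9.

-9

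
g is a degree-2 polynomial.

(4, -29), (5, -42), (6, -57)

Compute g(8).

Write g(x) = ax² + bx + c; the 3 given values yield a linear system in the 3 coefficients.
Solving, g(x) = -x² - 4x + 3.
Then g(8) = -93.

-93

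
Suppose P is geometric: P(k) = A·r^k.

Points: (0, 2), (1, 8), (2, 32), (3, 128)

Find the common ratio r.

Consecutive ratio: 8/2 = 4, and 32/8 = 4, so r = 4.
Then A·4^0 = 2 gives A = 2, and P(k) = 2·4^k.

4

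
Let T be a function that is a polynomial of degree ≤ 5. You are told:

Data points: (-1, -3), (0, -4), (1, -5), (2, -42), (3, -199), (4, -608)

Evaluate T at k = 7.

-5387

First differences: -1, -1, -37, -157, -409. Second differences: 0, -36, -120, -252. Third differences: -36, -84, -132. Fourth differences: -48, -48.
Level-4 differences are constant, so T has degree 4.
Fitting a degree-4 polynomial gives T(k) = -2k^4 - 2k³ + 2k² + k - 4.
Then T(7) = -5387.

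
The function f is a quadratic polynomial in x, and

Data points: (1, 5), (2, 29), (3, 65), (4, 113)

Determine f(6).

245

First differences: 24, 36, 48. Second differences: 12, 12.
Level-2 differences are constant, so f has degree 2.
Fitting a degree-2 polynomial gives f(x) = 6x² + 6x - 7.
Then f(6) = 245.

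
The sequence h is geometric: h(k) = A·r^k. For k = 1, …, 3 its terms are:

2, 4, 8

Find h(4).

Consecutive ratio: 4/2 = 2, and 8/4 = 2, so r = 2.
Then A·2^1 = 2 gives A = 1, and h(k) = 1·2^k.
h(4) = 1·2^4 = 16.

16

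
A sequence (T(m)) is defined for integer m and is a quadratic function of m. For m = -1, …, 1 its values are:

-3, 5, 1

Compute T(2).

Write T(m) = am² + bm + c; the 3 given values yield a linear system in the 3 coefficients.
Solving, T(m) = -6m² + 2m + 5.
Then T(2) = -15.

-15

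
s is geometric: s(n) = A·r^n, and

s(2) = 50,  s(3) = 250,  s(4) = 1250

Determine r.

5

Consecutive ratio: 250/50 = 5, and 1250/250 = 5, so r = 5.
Then A·5^2 = 50 gives A = 2, and s(n) = 2·5^n.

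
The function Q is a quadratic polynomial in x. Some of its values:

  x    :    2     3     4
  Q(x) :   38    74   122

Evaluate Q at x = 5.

182

Write Q(x) = ax² + bx + c; the 3 given values yield a linear system in the 3 coefficients.
Solving, Q(x) = 6x² + 6x + 2.
Then Q(5) = 182.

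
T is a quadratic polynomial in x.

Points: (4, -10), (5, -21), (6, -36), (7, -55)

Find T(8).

-78

Write T(x) = ax² + bx + c; the 4 given values yield a linear system in the 3 coefficients.
Solving, T(x) = -2x² + 7x - 6.
Then T(8) = -78.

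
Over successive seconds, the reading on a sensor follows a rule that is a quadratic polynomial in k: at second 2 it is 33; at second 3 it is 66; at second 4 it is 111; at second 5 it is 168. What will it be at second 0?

3

Write the value at k as s(k).
Write s(k) = ak² + bk + c; the 4 given values yield a linear system in the 3 coefficients.
Solving, s(k) = 6k² + 3k + 3.
Then s(0) = 3.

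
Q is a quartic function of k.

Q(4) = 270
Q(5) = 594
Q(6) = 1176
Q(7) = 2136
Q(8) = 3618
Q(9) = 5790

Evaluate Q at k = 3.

108

Write Q(k) = ak^4 + bk³ + ck² + dk + e; the 6 given values yield a linear system in the 5 coefficients.
Solving, Q(k) = k^4 - 2k³ + 8k² + 5k - 6.
Then Q(3) = 108.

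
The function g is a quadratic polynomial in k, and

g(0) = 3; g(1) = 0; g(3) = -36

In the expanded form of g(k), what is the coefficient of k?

2

Write g(k) = ak² + bk + c; the 3 given values yield a linear system in the 3 coefficients.
Solving, g(k) = -5k² + 2k + 3.
The coefficient of k is 2.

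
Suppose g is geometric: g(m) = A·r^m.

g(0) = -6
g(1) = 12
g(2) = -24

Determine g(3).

48

Consecutive ratio: 12/(-6) = -2, and -24/12 = -2, so r = -2.
Then A·(-2)^0 = -6 gives A = -6, and g(m) = -6·(-2)^m.
g(3) = -6·(-2)^3 = 48.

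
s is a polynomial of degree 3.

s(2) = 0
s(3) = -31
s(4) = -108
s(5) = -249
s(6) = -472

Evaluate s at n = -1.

-3

First differences: -31, -77, -141, -223. Second differences: -46, -64, -82. Third differences: -18, -18.
Level-3 differences are constant, so s has degree 3.
Fitting a degree-3 polynomial gives s(n) = -3n³ + 4n² + 6n - 4.
Then s(-1) = -3.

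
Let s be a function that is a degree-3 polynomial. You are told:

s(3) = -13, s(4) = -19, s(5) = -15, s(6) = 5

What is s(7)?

47

Write s(n) = an³ + bn² + cn + d; the 4 given values yield a linear system in the 4 coefficients.
Solving, s(n) = n³ - 7n² + 6n + 5.
Then s(7) = 47.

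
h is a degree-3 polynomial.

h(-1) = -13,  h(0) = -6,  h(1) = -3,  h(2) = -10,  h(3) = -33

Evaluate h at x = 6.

-258

First differences: 7, 3, -7, -23. Second differences: -4, -10, -16. Third differences: -6, -6.
Level-3 differences are constant, so h has degree 3.
Fitting a degree-3 polynomial gives h(x) = -x³ - 2x² + 6x - 6.
Then h(6) = -258.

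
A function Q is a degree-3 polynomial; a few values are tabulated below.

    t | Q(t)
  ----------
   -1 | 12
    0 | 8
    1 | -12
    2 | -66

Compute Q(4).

Write Q(t) = at³ + bt² + ct + d; the 4 given values yield a linear system in the 4 coefficients.
Solving, Q(t) = -3t³ - 8t² - 9t + 8.
Then Q(4) = -348.

-348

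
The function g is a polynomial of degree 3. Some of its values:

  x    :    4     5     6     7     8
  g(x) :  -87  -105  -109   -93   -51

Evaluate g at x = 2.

First differences: -18, -4, 16, 42. Second differences: 14, 20, 26. Third differences: 6, 6.
Level-3 differences are constant, so g has degree 3.
Fitting a degree-3 polynomial gives g(x) = x³ - 8x² - 7x + 5.
Then g(2) = -33.

-33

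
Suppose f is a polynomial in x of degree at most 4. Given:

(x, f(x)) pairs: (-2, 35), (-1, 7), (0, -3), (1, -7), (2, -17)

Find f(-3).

Write f(x) = ax^4 + bx³ + cx² + dx + e; the 5 given values yield a linear system in the 5 coefficients.
Solving, the leading coefficient vanishes, and f(x) = -2x³ + 3x² - 5x - 3.
Then f(-3) = 93.

93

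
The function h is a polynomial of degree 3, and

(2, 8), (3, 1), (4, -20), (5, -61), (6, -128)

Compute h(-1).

5

First differences: -7, -21, -41, -67. Second differences: -14, -20, -26. Third differences: -6, -6.
Level-3 differences are constant, so h has degree 3.
Fitting a degree-3 polynomial gives h(x) = -x³ + 2x² + 2x + 4.
Then h(-1) = 5.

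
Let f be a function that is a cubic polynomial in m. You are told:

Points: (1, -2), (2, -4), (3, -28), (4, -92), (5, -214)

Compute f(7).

-704

Write f(m) = am³ + bm² + cm + d; the 5 given values yield a linear system in the 4 coefficients.
Solving, f(m) = -3m³ + 7m² - 2m - 4.
Then f(7) = -704.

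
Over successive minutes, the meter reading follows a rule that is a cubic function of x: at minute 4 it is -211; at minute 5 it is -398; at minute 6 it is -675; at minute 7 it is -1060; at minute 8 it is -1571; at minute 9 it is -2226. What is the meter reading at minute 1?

Write the value at x as P(x).
First differences: -187, -277, -385, -511, -655. Second differences: -90, -108, -126, -144. Third differences: -18, -18, -18.
Level-3 differences are constant, so P has degree 3.
Fitting a degree-3 polynomial gives P(x) = -3x³ - 4x - 3.
Then P(1) = -10.

-10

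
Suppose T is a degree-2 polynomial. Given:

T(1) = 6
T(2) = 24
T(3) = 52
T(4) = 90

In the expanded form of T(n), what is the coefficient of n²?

5

First differences: 18, 28, 38. Second differences: 10, 10.
Level-2 differences are constant, so T has degree 2.
Fitting a degree-2 polynomial gives T(n) = 5n² + 3n - 2.
The coefficient of n² is 5.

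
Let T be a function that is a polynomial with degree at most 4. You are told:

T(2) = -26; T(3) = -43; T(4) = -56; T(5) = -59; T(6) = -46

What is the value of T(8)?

First differences: -17, -13, -3, 13. Second differences: 4, 10, 16. Third differences: 6, 6.
Level-3 differences are constant, so T has degree 3.
Fitting a degree-3 polynomial gives T(t) = t³ - 7t² - t - 4.
Then T(8) = 52.

52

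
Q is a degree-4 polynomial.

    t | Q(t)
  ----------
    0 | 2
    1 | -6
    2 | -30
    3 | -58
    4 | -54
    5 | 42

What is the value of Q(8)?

1842

First differences: -8, -24, -28, 4, 96. Second differences: -16, -4, 32, 92. Third differences: 12, 36, 60. Fourth differences: 24, 24.
Level-4 differences are constant, so Q has degree 4.
Fitting a degree-4 polynomial gives Q(t) = t^4 - 4t³ - 3t² - 2t + 2.
Then Q(8) = 1842.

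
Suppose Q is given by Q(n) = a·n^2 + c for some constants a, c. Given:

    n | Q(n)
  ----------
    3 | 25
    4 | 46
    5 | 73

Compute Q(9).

241

From Q(3) = 25 and Q(4) = 46: 9a + c = 25 and 16a + c = 46.
Subtracting: 7a = 21, so a = 3; then c = 25 − 3·9 = -2.
So Q(n) = 3n² − 2, and Q(9) = 241.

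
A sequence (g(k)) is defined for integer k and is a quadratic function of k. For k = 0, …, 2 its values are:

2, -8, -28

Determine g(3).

-58

Write g(k) = ak² + bk + c; the 3 given values yield a linear system in the 3 coefficients.
Solving, g(k) = -5k² - 5k + 2.
Then g(3) = -58.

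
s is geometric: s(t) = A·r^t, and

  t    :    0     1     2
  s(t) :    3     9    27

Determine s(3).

81

Consecutive ratio: 9/3 = 3, and 27/9 = 3, so r = 3.
Then A·3^0 = 3 gives A = 3, and s(t) = 3·3^t.
s(3) = 3·3^3 = 81.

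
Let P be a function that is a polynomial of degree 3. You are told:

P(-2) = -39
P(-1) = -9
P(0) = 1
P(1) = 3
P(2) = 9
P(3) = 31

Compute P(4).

81

First differences: 30, 10, 2, 6, 22. Second differences: -20, -8, 4, 16. Third differences: 12, 12, 12.
Level-3 differences are constant, so P has degree 3.
Extending the table by one column gives the next first difference 50, so P(4) = 31 + 50 = 81.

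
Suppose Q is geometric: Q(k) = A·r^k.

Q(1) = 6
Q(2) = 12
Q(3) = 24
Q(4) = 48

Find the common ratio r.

2

Consecutive ratio: 12/6 = 2, and 24/12 = 2, so r = 2.
Then A·2^1 = 6 gives A = 3, and Q(k) = 3·2^k.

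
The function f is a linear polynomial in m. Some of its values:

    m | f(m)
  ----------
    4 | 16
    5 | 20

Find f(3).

12

Write f(m) = am + b; the 2 given values yield a linear system in the 2 coefficients.
Solving, f(m) = 4m.
Then f(3) = 12.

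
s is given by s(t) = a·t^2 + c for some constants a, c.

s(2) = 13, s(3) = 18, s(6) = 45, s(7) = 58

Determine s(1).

10

From s(2) = 13 and s(3) = 18: 4a + c = 13 and 9a + c = 18.
Subtracting: 5a = 5, so a = 1; then c = 13 − 1·4 = 9.
So s(t) = 1t² + 9, and s(1) = 10.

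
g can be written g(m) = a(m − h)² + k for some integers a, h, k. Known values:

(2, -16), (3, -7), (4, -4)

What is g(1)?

First differences 9, 3; second difference -6 = 2a, so a = -3.
Expanding, the m-coefficient is −2ah = 6h; matching it to the data gives h = 4, and then k = -4.
So g(m) = -3(m − 4)² − 4.
g(1) = -3·(-3)² − 4 = -31.

-31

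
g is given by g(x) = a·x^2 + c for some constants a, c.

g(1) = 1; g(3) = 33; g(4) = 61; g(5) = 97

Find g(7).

193

From g(1) = 1 and g(3) = 33: 1a + c = 1 and 9a + c = 33.
Subtracting: 8a = 32, so a = 4; then c = 1 − 4·1 = -3.
So g(x) = 4x² − 3, and g(7) = 193.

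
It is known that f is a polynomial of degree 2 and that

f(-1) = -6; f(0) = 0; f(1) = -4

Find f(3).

Write f(t) = at² + bt + c; the 3 given values yield a linear system in the 3 coefficients.
Solving, f(t) = -5t² + t.
Then f(3) = -42.

-42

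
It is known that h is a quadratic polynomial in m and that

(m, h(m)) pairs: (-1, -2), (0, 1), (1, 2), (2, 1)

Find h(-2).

-7

First differences: 3, 1, -1. Second differences: -2, -2.
Level-2 differences are constant, so h has degree 2.
Fitting a degree-2 polynomial gives h(m) = -m² + 2m + 1.
Then h(-2) = -7.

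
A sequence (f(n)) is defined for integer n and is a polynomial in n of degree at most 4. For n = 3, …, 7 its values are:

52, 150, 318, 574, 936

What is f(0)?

-2

Write f(n) = an^4 + bn³ + cn² + dn + e; the 5 given values yield a linear system in the 5 coefficients.
Solving, the leading coefficient vanishes, and f(n) = 3n³ - n² - 6n - 2.
Then f(0) = -2.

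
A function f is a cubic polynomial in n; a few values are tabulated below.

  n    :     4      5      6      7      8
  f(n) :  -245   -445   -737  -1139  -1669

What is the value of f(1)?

-17

First differences: -200, -292, -402, -530. Second differences: -92, -110, -128. Third differences: -18, -18.
Level-3 differences are constant, so f has degree 3.
Fitting a degree-3 polynomial gives f(n) = -3n³ - n² - 8n - 5.
Then f(1) = -17.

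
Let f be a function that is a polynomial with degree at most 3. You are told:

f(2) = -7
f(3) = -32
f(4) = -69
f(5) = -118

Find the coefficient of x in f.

5

First differences: -25, -37, -49. Second differences: -12, -12.
Level-2 differences are constant, so f has degree 2.
Fitting a degree-2 polynomial gives f(x) = -6x² + 5x + 7.
The coefficient of x is 5.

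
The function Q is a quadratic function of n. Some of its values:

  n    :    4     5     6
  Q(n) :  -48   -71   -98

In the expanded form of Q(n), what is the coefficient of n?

-5

Write Q(n) = an² + bn + c; the 3 given values yield a linear system in the 3 coefficients.
Solving, Q(n) = -2n² - 5n + 4.
The coefficient of n is -5.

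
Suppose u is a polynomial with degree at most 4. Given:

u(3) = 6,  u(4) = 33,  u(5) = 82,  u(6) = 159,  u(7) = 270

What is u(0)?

-3

First differences: 27, 49, 77, 111. Second differences: 22, 28, 34. Third differences: 6, 6.
Level-3 differences are constant, so u has degree 3.
Fitting a degree-3 polynomial gives u(n) = n³ - n² - 3n - 3.
The constant term is u(0) = -3.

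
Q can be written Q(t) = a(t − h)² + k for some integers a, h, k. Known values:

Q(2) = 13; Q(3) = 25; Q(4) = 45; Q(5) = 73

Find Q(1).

First differences 12, 20, 28; second difference 8 = 2a, so a = 4.
Expanding, the t-coefficient is −2ah = -8h; matching it to the data gives h = 1, and then k = 9.
So Q(t) = 4(t − 1)² + 9.
Q(1) = 4·0² + 9 = 9.

9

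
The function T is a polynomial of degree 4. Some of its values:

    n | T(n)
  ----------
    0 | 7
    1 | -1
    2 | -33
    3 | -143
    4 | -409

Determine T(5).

-933

Write T(n) = an^4 + bn³ + cn² + dn + e; the 5 given values yield a linear system in the 5 coefficients.
Solving, T(n) = -n^4 - 3n³ + 4n² - 8n + 7.
Then T(5) = -933.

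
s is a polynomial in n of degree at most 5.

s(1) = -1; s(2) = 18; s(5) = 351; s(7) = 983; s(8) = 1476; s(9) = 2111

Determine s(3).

71

Write s(n) = an^5 + bn^4 + cn³ + dn² + en + p; the 6 given values yield a linear system in the 6 coefficients.
Solving, the top 2 coefficients vanish, and s(n) = 3n³ - n² + n - 4.
Then s(3) = 71.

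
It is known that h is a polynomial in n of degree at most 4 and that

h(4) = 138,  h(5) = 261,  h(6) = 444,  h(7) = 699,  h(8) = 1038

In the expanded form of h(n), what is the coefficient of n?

First differences: 123, 183, 255, 339. Second differences: 60, 72, 84. Third differences: 12, 12.
Level-3 differences are constant, so h has degree 3.
Fitting a degree-3 polynomial gives h(n) = 2n³ + n + 6.
The coefficient of n is 1.

1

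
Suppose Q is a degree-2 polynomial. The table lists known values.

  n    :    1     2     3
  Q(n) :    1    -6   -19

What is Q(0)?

Write Q(n) = an² + bn + c; the 3 given values yield a linear system in the 3 coefficients.
Solving, Q(n) = -3n² + 2n + 2.
Then Q(0) = 2.

2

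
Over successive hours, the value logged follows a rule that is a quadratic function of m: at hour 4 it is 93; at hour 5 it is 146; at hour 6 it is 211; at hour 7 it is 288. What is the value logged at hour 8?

377

Write the value at m as T(m).
Write T(m) = am² + bm + c; the 4 given values yield a linear system in the 3 coefficients.
Solving, T(m) = 6m² - m + 1.
Then T(8) = 377.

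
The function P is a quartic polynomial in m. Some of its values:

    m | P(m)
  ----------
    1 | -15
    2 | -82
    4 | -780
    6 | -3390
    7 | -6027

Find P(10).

-23370

Write P(m) = am^4 + bm³ + cm² + dm + e; the 5 given values yield a linear system in the 5 coefficients.
Solving, P(m) = -2m^4 - 3m³ - 3m² - 7m.
Then P(10) = -23370.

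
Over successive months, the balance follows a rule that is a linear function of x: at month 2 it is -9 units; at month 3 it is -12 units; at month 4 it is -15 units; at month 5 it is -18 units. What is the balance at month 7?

Write the value at x as Q(x).
First differences: -3, -3, -3.
Level-1 differences are constant, so Q has degree 1.
Fitting a degree-1 polynomial gives Q(x) = -3x - 3.
Then Q(7) = -24.

-24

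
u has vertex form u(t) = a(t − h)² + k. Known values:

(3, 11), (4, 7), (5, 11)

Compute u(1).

First differences -4, 4; second difference 8 = 2a, so a = 4.
Expanding, the t-coefficient is −2ah = -8h; matching it to the data gives h = 4, and then k = 7.
So u(t) = 4(t − 4)² + 7.
u(1) = 4·(-3)² + 7 = 43.

43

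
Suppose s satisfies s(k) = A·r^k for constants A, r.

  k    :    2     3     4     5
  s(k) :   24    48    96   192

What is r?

Consecutive ratio: 48/24 = 2, and 96/48 = 2, so r = 2.
Then A·2^2 = 24 gives A = 6, and s(k) = 6·2^k.

2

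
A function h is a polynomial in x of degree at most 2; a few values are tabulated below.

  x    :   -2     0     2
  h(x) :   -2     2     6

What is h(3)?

Write h(x) = ax² + bx + c; the 3 given values yield a linear system in the 3 coefficients.
Solving, the leading coefficient vanishes, and h(x) = 2x + 2.
Then h(3) = 8.

8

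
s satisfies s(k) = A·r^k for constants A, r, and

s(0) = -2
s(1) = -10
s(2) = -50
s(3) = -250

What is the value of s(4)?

-1250

Consecutive ratio: -10/(-2) = 5, and -50/(-10) = 5, so r = 5.
Then A·5^0 = -2 gives A = -2, and s(k) = -2·5^k.
s(4) = -2·5^4 = -1250.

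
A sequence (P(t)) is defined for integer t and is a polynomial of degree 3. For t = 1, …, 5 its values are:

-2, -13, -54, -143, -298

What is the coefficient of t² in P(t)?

First differences: -11, -41, -89, -155. Second differences: -30, -48, -66. Third differences: -18, -18.
Level-3 differences are constant, so P has degree 3.
Fitting a degree-3 polynomial gives P(t) = -3t³ + 3t² + t - 3.
The coefficient of t² is 3.

3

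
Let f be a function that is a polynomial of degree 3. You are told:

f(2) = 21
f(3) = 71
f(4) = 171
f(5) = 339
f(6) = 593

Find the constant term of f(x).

-1

Write f(x) = ax³ + bx² + cx + d; the 5 given values yield a linear system in the 4 coefficients.
Solving, f(x) = 3x³ - 2x² + 3x - 1.
The constant term is f(0) = -1.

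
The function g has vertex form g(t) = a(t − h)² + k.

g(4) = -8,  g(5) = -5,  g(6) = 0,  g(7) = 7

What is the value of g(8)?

16

First differences 3, 5, 7; second difference 2 = 2a, so a = 1.
Expanding, the t-coefficient is −2ah = -2h; matching it to the data gives h = 3, and then k = -9.
So g(t) = 1(t − 3)² − 9.
g(8) = 1·5² − 9 = 16.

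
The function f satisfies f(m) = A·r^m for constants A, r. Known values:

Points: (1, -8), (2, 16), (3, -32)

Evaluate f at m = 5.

-128

Consecutive ratio: 16/(-8) = -2, and -32/16 = -2, so r = -2.
Then A·(-2)^1 = -8 gives A = 4, and f(m) = 4·(-2)^m.
f(5) = 4·(-2)^5 = -128.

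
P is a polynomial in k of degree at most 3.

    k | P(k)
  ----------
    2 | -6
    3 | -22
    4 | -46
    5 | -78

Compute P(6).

-118

Write P(k) = ak³ + bk² + ck + d; the 4 given values yield a linear system in the 4 coefficients.
Solving, the leading coefficient vanishes, and P(k) = -4k² + 4k + 2.
Then P(6) = -118.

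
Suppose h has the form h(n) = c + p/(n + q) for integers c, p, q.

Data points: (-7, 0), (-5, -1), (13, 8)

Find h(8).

12

(h(n) − c)(n + q) = p for each data point; the three points give a linear system in c and q, then p follows.
Solving: c = 4, q = -3, p = 40, so h(n) = 4 + 40/(n − 3).
Then h(8) = 4 + 40/5 = 12.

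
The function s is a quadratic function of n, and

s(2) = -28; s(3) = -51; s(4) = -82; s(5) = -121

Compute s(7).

Write s(n) = an² + bn + c; the 4 given values yield a linear system in the 3 coefficients.
Solving, s(n) = -4n² - 3n - 6.
Then s(7) = -223.

-223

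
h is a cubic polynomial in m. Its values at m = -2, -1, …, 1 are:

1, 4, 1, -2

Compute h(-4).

-47

Write h(m) = am³ + bm² + cm + d; the 4 given values yield a linear system in the 4 coefficients.
Solving, h(m) = m³ - 4m + 1.
Then h(-4) = -47.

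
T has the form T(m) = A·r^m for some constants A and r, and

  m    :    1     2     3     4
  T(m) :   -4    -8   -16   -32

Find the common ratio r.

2

Consecutive ratio: -8/(-4) = 2, and -16/(-8) = 2, so r = 2.
Then A·2^1 = -4 gives A = -2, and T(m) = -2·2^m.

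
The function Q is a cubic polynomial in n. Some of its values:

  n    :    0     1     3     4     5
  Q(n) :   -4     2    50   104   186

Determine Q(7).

458

Write Q(n) = an³ + bn² + cn + d; the 5 given values yield a linear system in the 4 coefficients.
Solving, Q(n) = n³ + 2n² + 3n - 4.
Then Q(7) = 458.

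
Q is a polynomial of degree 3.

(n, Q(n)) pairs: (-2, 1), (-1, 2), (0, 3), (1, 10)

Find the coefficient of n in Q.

Write Q(n) = an³ + bn² + cn + d; the 4 given values yield a linear system in the 4 coefficients.
Solving, Q(n) = n³ + 3n² + 3n + 3.
The coefficient of n is 3.

3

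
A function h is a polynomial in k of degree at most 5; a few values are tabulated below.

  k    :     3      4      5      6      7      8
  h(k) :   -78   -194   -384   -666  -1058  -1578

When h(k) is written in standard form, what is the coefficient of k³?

First differences: -116, -190, -282, -392, -520. Second differences: -74, -92, -110, -128. Third differences: -18, -18, -18.
Level-3 differences are constant, so h has degree 3.
Fitting a degree-3 polynomial gives h(k) = -3k³ - k² + 2k + 6.
The coefficient of k³ is -3.

-3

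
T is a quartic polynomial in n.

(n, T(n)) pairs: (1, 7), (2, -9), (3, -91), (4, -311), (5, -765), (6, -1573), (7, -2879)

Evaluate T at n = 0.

Write T(n) = an^4 + bn³ + cn² + dn + e; the 7 given values yield a linear system in the 5 coefficients.
Solving, T(n) = -n^4 - 2n³ + 4n² + n + 5.
Then T(0) = 5.

5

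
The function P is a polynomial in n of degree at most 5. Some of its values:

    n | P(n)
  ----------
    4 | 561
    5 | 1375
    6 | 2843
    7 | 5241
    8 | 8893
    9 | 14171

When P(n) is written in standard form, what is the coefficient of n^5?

First differences: 814, 1468, 2398, 3652, 5278. Second differences: 654, 930, 1254, 1626. Third differences: 276, 324, 372. Fourth differences: 48, 48.
Level-4 differences are constant, so P has degree 4.
Fitting a degree-4 polynomial gives P(n) = 2n^4 + 2n³ - 5n² - n + 5.
The coefficient of n^5 is 0.

0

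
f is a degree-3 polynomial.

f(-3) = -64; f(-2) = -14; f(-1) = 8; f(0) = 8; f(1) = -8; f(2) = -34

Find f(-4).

Write f(x) = ax³ + bx² + cx + d; the 6 given values yield a linear system in the 4 coefficients.
Solving, f(x) = x³ - 8x² - 9x + 8.
Then f(-4) = -148.

-148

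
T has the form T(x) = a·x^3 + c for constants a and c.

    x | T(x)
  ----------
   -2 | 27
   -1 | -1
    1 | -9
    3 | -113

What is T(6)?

-869

From T(-2) = 27 and T(-1) = -1: -8a + c = 27 and -1a + c = -1.
Subtracting: 7a = -28, so a = -4; then c = 27 − (-4)·(-8) = -5.
So T(x) = -4x³ − 5, and T(6) = -869.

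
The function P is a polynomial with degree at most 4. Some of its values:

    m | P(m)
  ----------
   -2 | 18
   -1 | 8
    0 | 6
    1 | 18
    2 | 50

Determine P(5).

326

First differences: -10, -2, 12, 32. Second differences: 8, 14, 20. Third differences: 6, 6.
Level-3 differences are constant, so P has degree 3.
Fitting a degree-3 polynomial gives P(m) = m³ + 7m² + 4m + 6.
Then P(5) = 326.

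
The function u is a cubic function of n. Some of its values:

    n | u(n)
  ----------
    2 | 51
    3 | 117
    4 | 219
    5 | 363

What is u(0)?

3

Write u(n) = an³ + bn² + cn + d; the 4 given values yield a linear system in the 4 coefficients.
Solving, u(n) = n³ + 9n² + 2n + 3.
The constant term is u(0) = 3.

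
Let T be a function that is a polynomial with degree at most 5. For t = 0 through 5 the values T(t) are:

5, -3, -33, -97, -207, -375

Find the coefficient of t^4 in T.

Write T(t) = at^5 + bt^4 + ct³ + dt² + et + p; the 6 given values yield a linear system in the 6 coefficients.
Solving, the top 2 coefficients vanish, and T(t) = -2t³ - 5t² - t + 5.
The coefficient of t^4 is 0.

0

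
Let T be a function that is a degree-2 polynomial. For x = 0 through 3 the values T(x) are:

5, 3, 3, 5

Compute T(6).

23

First differences: -2, 0, 2. Second differences: 2, 2.
Level-2 differences are constant, so T has degree 2.
Fitting a degree-2 polynomial gives T(x) = x² - 3x + 5.
Then T(6) = 23.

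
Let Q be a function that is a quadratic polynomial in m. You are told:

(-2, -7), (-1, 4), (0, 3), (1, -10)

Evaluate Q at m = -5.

-112

First differences: 11, -1, -13. Second differences: -12, -12.
Level-2 differences are constant, so Q has degree 2.
Fitting a degree-2 polynomial gives Q(m) = -6m² - 7m + 3.
Then Q(-5) = -112.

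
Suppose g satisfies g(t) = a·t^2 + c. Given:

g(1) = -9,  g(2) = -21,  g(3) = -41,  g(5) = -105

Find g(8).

-261

From g(1) = -9 and g(2) = -21: 1a + c = -9 and 4a + c = -21.
Subtracting: 3a = -12, so a = -4; then c = -9 − (-4)·1 = -5.
So g(t) = -4t² − 5, and g(8) = -261.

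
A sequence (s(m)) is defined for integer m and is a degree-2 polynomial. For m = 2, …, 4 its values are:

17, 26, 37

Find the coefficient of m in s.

Write s(m) = am² + bm + c; the 3 given values yield a linear system in the 3 coefficients.
Solving, s(m) = m² + 4m + 5.
The coefficient of m is 4.

4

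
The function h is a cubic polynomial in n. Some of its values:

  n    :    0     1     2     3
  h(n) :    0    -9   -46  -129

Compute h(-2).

6

Write h(n) = an³ + bn² + cn + d; the 4 given values yield a linear system in the 4 coefficients.
Solving, h(n) = -3n³ - 5n² - n.
Then h(-2) = 6.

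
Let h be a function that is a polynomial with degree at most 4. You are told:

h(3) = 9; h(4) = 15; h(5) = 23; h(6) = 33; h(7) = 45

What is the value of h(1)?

3

First differences: 6, 8, 10, 12. Second differences: 2, 2, 2.
Level-2 differences are constant, so h has degree 2.
Fitting a degree-2 polynomial gives h(m) = m² - m + 3.
Then h(1) = 3.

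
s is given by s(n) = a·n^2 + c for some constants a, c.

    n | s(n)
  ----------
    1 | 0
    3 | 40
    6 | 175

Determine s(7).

240

From s(1) = 0 and s(3) = 40: 1a + c = 0 and 9a + c = 40.
Subtracting: 8a = 40, so a = 5; then c = 0 − 5·1 = -5.
So s(n) = 5n² − 5, and s(7) = 240.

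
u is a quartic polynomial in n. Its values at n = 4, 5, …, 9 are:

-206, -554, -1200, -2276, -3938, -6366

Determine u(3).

-48

First differences: -348, -646, -1076, -1662, -2428. Second differences: -298, -430, -586, -766. Third differences: -132, -156, -180. Fourth differences: -24, -24.
Level-4 differences are constant, so u has degree 4.
Fitting a degree-4 polynomial gives u(n) = -n^4 + 2n² + 3n + 6.
Then u(3) = -48.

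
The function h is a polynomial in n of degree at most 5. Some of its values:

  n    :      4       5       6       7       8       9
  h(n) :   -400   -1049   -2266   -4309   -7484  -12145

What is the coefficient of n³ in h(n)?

1

First differences: -649, -1217, -2043, -3175, -4661. Second differences: -568, -826, -1132, -1486. Third differences: -258, -306, -354. Fourth differences: -48, -48.
Level-4 differences are constant, so h has degree 4.
Fitting a degree-4 polynomial gives h(n) = -2n^4 + n³ + 3n² + n - 4.
The coefficient of n³ is 1.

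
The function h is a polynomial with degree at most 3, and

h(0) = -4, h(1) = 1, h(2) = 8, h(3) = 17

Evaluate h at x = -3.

-7

Write h(x) = ax³ + bx² + cx + d; the 4 given values yield a linear system in the 4 coefficients.
Solving, the leading coefficient vanishes, and h(x) = x² + 4x - 4.
Then h(-3) = -7.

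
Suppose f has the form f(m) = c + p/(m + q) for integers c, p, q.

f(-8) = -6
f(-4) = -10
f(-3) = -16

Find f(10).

(f(m) − c)(m + q) = p for each data point; the three points give a linear system in c and q, then p follows.
Solving: c = -4, q = 2, p = 12, so f(m) = -4 + 12/(m + 2).
Then f(10) = -4 + 12/12 = -3.

-3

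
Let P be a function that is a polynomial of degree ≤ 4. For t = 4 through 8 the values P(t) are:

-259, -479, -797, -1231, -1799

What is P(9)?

Write P(t) = at^4 + bt³ + ct² + dt + e; the 5 given values yield a linear system in the 5 coefficients.
Solving, the leading coefficient vanishes, and P(t) = -3t³ - 4t² - t + 1.
Then P(9) = -2519.

-2519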